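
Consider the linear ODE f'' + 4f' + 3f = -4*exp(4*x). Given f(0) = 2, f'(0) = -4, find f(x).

Characteristic equation r² + 4r + 3 = 0 factors as (r + 1)(r + 3) = 0, so r = -1, -3.
Hence f_h = C1*exp(-x) + C2*exp(-3*x).
Try f_p = A*exp(4*x). Substituting into the equation and dividing by exp(4*x) gives A = -4/35, so f_p = -4*exp(4*x)/35.
General solution: f = -4*exp(4*x)/35 + C1*exp(-x) + C2*exp(-3*x).
Apply the initial conditions: f(0) = -4/35 + C1 + C2 = 2 and f'(0) = -16/35 - C1 - 3*C2 = -4. Solving gives C1 = 7/5, C2 = 5/7.

f = -4*exp(4*x)/35 + 5*exp(-3*x)/7 + 7*exp(-x)/5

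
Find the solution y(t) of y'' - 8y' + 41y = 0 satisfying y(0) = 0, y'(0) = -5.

y = -exp(4*t)*sin(5*t)

Characteristic equation r² - 8r + 41 = 0 has discriminant (-8)² - 4·(41) = -100 < 0, so r = 4 ± 5i.
Hence y_h = C1*cos(5*t)*exp(4*t) + C2*exp(4*t)*sin(5*t).
Apply the initial conditions: y(0) = C1 = 0 and y'(0) = 4*C1 + 5*C2 = -5. Solving gives C1 = 0, C2 = -1.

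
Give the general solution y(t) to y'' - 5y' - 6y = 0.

y = C1*exp(6*t) + C2*exp(-t)

Characteristic equation r² - 5r - 6 = 0 factors as (r - 6)(r + 1) = 0, so r = 6, -1.
Hence y_h = C1*exp(6*t) + C2*exp(-t).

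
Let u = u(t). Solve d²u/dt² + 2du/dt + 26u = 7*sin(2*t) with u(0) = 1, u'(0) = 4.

u = -7*cos(2*t)/125 + 77*sin(2*t)/250 + 111*exp(-t)*sin(5*t)/125 + 132*cos(5*t)*exp(-t)/125

Characteristic equation r² + 2r + 26 = 0 has discriminant (2)² - 4·(26) = -100 < 0, so r = -1 ± 5i.
Hence u_h = C1*cos(5*t)*exp(-t) + C2*exp(-t)*sin(5*t).
Try u_p = A*cos(2*t) + B*sin(2*t). Substituting and equating the coefficients of cos(2t) and sin(2t) gives A = -7/125, B = 77/250, so u_p = -7*cos(2*t)/125 + 77*sin(2*t)/250.
General solution: u = -7*cos(2*t)/125 + 77*sin(2*t)/250 + C1*cos(5*t)*exp(-t) + C2*exp(-t)*sin(5*t).
Apply the initial conditions: u(0) = -7/125 + C1 = 1 and u'(0) = 77/125 - C1 + 5*C2 = 4. Solving gives C1 = 132/125, C2 = 111/125.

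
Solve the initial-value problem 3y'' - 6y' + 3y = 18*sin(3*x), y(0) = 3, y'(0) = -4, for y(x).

Divide through by 3: y'' - 2y' + y = 6*sin(3*x).
Characteristic equation r² - 2r + 1 = 0 has discriminant (-2)² - 4·(1) = 0, so r = 1 is a repeated root.
Hence y_h = (C1 + C2*x)*exp(x).
Try y_p = A*cos(3*x) + B*sin(3*x). Substituting and equating the coefficients of cos(3x) and sin(3x) gives A = 9/25, B = -12/25, so y_p = -12*sin(3*x)/25 + 9*cos(3*x)/25.
General solution: y = -12*sin(3*x)/25 + 9*cos(3*x)/25 + C1*exp(x) + C2*x*exp(x).
Apply the initial conditions: y(0) = 9/25 + C1 = 3 and y'(0) = -36/25 + C1 + C2 = -4. Solving gives C1 = 66/25, C2 = -26/5.

y = -12*sin(3*x)/25 + 9*cos(3*x)/25 + 66*exp(x)/25 - 26*x*exp(x)/5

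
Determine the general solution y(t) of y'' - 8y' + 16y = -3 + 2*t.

Characteristic equation r² - 8r + 16 = 0 has discriminant (-8)² - 4·(16) = 0, so r = 4 is a repeated root.
Hence y_h = (C1 + C2*t)*exp(4*t).
For the particular solution try y_p = A0 + A1*t. Substituting and matching coefficients of each power of t gives A0 = -1/8, A1 = 1/8, so y_p = -1/8 + t/8.

y = -1/8 + t/8 + C1*exp(4*t) + C2*t*exp(4*t)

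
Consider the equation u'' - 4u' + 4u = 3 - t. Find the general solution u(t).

Characteristic equation r² - 4r + 4 = 0 has discriminant (-4)² - 4·(4) = 0, so r = 2 is a repeated root.
Hence u_h = (C1 + C2*t)*exp(2*t).
For the particular solution try u_p = A0 + A1*t. Substituting and matching coefficients of each power of t gives A0 = 1/2, A1 = -1/4, so u_p = 1/2 - t/4.

u = 1/2 - t/4 + C1*exp(2*t) + C2*t*exp(2*t)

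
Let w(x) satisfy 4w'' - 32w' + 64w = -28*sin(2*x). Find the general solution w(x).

Divide through by 4: w'' - 8w' + 16w = -7*sin(2*x).
Characteristic equation r² - 8r + 16 = 0 has discriminant (-8)² - 4·(16) = 0, so r = 4 is a repeated root.
Hence w_h = (C1 + C2*x)*exp(4*x).
Try w_p = A*cos(2*x) + B*sin(2*x). Substituting and equating the coefficients of cos(2x) and sin(2x) gives A = -7/25, B = -21/100, so w_p = -21*sin(2*x)/100 - 7*cos(2*x)/25.

w = -21*sin(2*x)/100 - 7*cos(2*x)/25 + C1*exp(4*x) + C2*x*exp(4*x)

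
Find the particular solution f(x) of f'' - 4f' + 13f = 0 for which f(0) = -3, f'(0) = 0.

Characteristic equation r² - 4r + 13 = 0 has discriminant (-4)² - 4·(13) = -36 < 0, so r = 2 ± 3i.
Hence f_h = C1*cos(3*x)*exp(2*x) + C2*exp(2*x)*sin(3*x).
Apply the initial conditions: f(0) = C1 = -3 and f'(0) = 2*C1 + 3*C2 = 0. Solving gives C1 = -3, C2 = 2.

f = -3*cos(3*x)*exp(2*x) + 2*exp(2*x)*sin(3*x)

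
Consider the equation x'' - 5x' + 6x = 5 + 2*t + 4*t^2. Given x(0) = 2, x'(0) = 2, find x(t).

x = 49/27 + 2*t**2/3 + 5*exp(3*t)/27 + 13*t/9

Characteristic equation r² - 5r + 6 = 0 factors as (r - 2)(r - 3) = 0, so r = 2, 3.
Hence x_h = C1*exp(2*t) + C2*exp(3*t).
For the particular solution try x_p = A0 + A1*t + A2*t^2. Substituting and matching coefficients of each power of t gives A0 = 49/27, A1 = 13/9, A2 = 2/3, so x_p = 49/27 + 2*t^2/3 + 13*t/9.
General solution: x = 49/27 + 2*t^2/3 + 13*t/9 + C1*exp(2*t) + C2*exp(3*t).
Apply the initial conditions: x(0) = 49/27 + C1 + C2 = 2 and x'(0) = 13/9 + 2*C1 + 3*C2 = 2. Solving gives C1 = 0, C2 = 5/27.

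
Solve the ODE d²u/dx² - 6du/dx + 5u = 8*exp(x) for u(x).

Characteristic equation r² - 6r + 5 = 0 factors as (r - 1)(r - 5) = 0, so r = 1, 5.
Hence u_h = C1*exp(x) + C2*exp(5*x).
Since exp(x) solves the homogeneous equation (r = 1 is a root of multiplicity 1), multiply the trial by x. Try u_p = A*x*exp(x). Substituting into the equation and dividing by exp(x) gives A = -2, so u_p = -2*x*exp(x).

u = C1*exp(x) + C2*exp(5*x) - 2*x*exp(x)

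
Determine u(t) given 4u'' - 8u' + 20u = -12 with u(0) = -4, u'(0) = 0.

Divide through by 4: u'' - 2u' + 5u = -3.
Characteristic equation r² - 2r + 5 = 0 has discriminant (-2)² - 4·(5) = -16 < 0, so r = 1 ± 2i.
Hence u_h = C1*cos(2*t)*exp(t) + C2*exp(t)*sin(2*t).
For the particular solution try u_p = A0. Substituting and matching coefficients of each power of t gives A0 = -3/5, so u_p = -3/5.
General solution: u = -3/5 + C1*cos(2*t)*exp(t) + C2*exp(t)*sin(2*t).
Apply the initial conditions: u(0) = -3/5 + C1 = -4 and u'(0) = C1 + 2*C2 = 0. Solving gives C1 = -17/5, C2 = 17/10.

u = -3/5 - 17*cos(2*t)*exp(t)/5 + 17*exp(t)*sin(2*t)/10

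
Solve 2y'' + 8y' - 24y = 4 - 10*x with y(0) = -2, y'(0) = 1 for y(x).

y = -1/36 - 163*exp(-6*x)/288 - 45*exp(2*x)/32 + 5*x/12

Divide through by 2: y'' + 4y' - 12y = 2 - 5*x.
Characteristic equation r² + 4r - 12 = 0 factors as (r - 2)(r + 6) = 0, so r = 2, -6.
Hence y_h = C1*exp(2*x) + C2*exp(-6*x).
For the particular solution try y_p = A0 + A1*x. Substituting and matching coefficients of each power of x gives A0 = -1/36, A1 = 5/12, so y_p = -1/36 + 5*x/12.
General solution: y = -1/36 + 5*x/12 + C1*exp(2*x) + C2*exp(-6*x).
Apply the initial conditions: y(0) = -1/36 + C1 + C2 = -2 and y'(0) = 5/12 - 6*C2 + 2*C1 = 1. Solving gives C1 = -45/32, C2 = -163/288.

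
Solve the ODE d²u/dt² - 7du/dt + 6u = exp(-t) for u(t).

u = exp(-t)/14 + C1*exp(6*t) + C2*exp(t)

Characteristic equation r² - 7r + 6 = 0 factors as (r - 6)(r - 1) = 0, so r = 6, 1.
Hence u_h = C1*exp(6*t) + C2*exp(t).
Try u_p = A*exp(-t). Substituting into the equation and dividing by exp(-t) gives A = 1/14, so u_p = exp(-t)/14.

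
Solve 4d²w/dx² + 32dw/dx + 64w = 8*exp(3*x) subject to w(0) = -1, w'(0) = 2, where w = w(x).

w = -51*exp(-4*x)/49 + 2*exp(3*x)/49 - 16*x*exp(-4*x)/7

Divide through by 4: w'' + 8w' + 16w = 2*exp(3*x).
Characteristic equation r² + 8r + 16 = 0 has discriminant (8)² - 4·(16) = 0, so r = -4 is a repeated root.
Hence w_h = (C1 + C2*x)*exp(-4*x).
Try w_p = A*exp(3*x). Substituting into the equation and dividing by exp(3*x) gives A = 2/49, so w_p = 2*exp(3*x)/49.
General solution: w = 2*exp(3*x)/49 + C1*exp(-4*x) + C2*x*exp(-4*x).
Apply the initial conditions: w(0) = 2/49 + C1 = -1 and w'(0) = 6/49 + C2 - 4*C1 = 2. Solving gives C1 = -51/49, C2 = -16/7.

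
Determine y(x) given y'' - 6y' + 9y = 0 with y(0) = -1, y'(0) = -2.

y = -exp(3*x) + x*exp(3*x)

Characteristic equation r² - 6r + 9 = 0 has discriminant (-6)² - 4·(9) = 0, so r = 3 is a repeated root.
Hence y_h = (C1 + C2*x)*exp(3*x).
Apply the initial conditions: y(0) = C1 = -1 and y'(0) = C2 + 3*C1 = -2. Solving gives C1 = -1, C2 = 1.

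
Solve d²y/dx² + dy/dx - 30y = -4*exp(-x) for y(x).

y = 2*exp(-x)/15 + C1*exp(-6*x) + C2*exp(5*x)

Characteristic equation r² + r - 30 = 0 factors as (r + 6)(r - 5) = 0, so r = -6, 5.
Hence y_h = C1*exp(-6*x) + C2*exp(5*x).
Try y_p = A*exp(-x). Substituting into the equation and dividing by exp(-x) gives A = 2/15, so y_p = 2*exp(-x)/15.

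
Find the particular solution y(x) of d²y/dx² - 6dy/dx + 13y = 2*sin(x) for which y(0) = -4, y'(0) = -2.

y = cos(x)/15 + 2*sin(x)/15 - 61*cos(2*x)*exp(3*x)/15 + 151*exp(3*x)*sin(2*x)/30

Characteristic equation r² - 6r + 13 = 0 has discriminant (-6)² - 4·(13) = -16 < 0, so r = 3 ± 2i.
Hence y_h = C1*cos(2*x)*exp(3*x) + C2*exp(3*x)*sin(2*x).
Try y_p = A*cos(x) + B*sin(x). Substituting and equating the coefficients of cos(x) and sin(x) gives A = 1/15, B = 2/15, so y_p = cos(x)/15 + 2*sin(x)/15.
General solution: y = cos(x)/15 + 2*sin(x)/15 + C1*cos(2*x)*exp(3*x) + C2*exp(3*x)*sin(2*x).
Apply the initial conditions: y(0) = 1/15 + C1 = -4 and y'(0) = 2/15 + 2*C2 + 3*C1 = -2. Solving gives C1 = -61/15, C2 = 151/30.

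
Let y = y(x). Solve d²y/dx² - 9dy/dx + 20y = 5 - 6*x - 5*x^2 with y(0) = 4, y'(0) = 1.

Characteristic equation r² - 9r + 20 = 0 factors as (r - 4)(r - 5) = 0, so r = 4, 5.
Hence y_h = C1*exp(4*x) + C2*exp(5*x).
For the particular solution try y_p = A0 + A1*x + A2*x^2. Substituting and matching coefficients of each power of x gives A0 = 31/800, A1 = -21/40, A2 = -1/4, so y_p = 31/800 - 21*x/40 - x^2/4.
General solution: y = 31/800 - 21*x/40 - x^2/4 + C1*exp(4*x) + C2*exp(5*x).
Apply the initial conditions: y(0) = 31/800 + C1 + C2 = 4 and y'(0) = -21/40 + 4*C1 + 5*C2 = 1. Solving gives C1 = 585/32, C2 = -358/25.

y = 31/800 - 358*exp(5*x)/25 - 21*x/40 - x**2/4 + 585*exp(4*x)/32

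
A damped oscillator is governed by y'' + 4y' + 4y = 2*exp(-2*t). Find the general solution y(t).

Characteristic equation r² + 4r + 4 = 0 has discriminant (4)² - 4·(4) = 0, so r = -2 is a repeated root.
Hence y_h = (C1 + C2*t)*exp(-2*t).
Since exp(-2*t) solves the homogeneous equation (r = -2 is a root of multiplicity 2), multiply the trial by t^2. Try y_p = A*t^2*exp(-2*t). Substituting into the equation and dividing by exp(-2*t) gives A = 1, so y_p = t^2*exp(-2*t).

y = C1*exp(-2*t) + t**2*exp(-2*t) + C2*t*exp(-2*t)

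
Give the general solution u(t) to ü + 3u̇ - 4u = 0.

u = C1*exp(-4*t) + C2*exp(t)

Characteristic equation r² + 3r - 4 = 0 factors as (r + 4)(r - 1) = 0, so r = -4, 1.
Hence u_h = C1*exp(-4*t) + C2*exp(t).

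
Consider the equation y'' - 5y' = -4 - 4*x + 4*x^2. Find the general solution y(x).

y = C2 - 4*x**3/15 + 6*x**2/25 + 112*x/125 + C1*exp(5*x)

Characteristic equation r² - 5r = 0 factors as (r - 5)r = 0, so r = 5, 0.
Hence y_h = C1*exp(5*x) + C2.
Since 0 is a characteristic root (multiplicity 1), multiply the polynomial trial by x: try y_p = x*(A0 + A1*x + A2*x^2). Substituting and matching coefficients of each power of x gives A0 = 112/125, A1 = 6/25, A2 = -4/15, so y_p = -4*x^3/15 + 6*x^2/25 + 112*x/125.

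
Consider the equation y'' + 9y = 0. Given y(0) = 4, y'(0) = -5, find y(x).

Characteristic equation r² + 9 = 0 has discriminant (0)² - 4·(9) = -36 < 0, so r = ± 3i.
Hence y_h = C1*cos(3*x) + C2*sin(3*x).
Apply the initial conditions: y(0) = C1 = 4 and y'(0) = 3*C2 = -5. Solving gives C1 = 4, C2 = -5/3.

y = 4*cos(3*x) - 5*sin(3*x)/3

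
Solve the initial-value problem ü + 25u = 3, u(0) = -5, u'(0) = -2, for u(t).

u = 3/25 - 128*cos(5*t)/25 - 2*sin(5*t)/5

Characteristic equation r² + 25 = 0 has discriminant (0)² - 4·(25) = -100 < 0, so r = ± 5i.
Hence u_h = C1*cos(5*t) + C2*sin(5*t).
For the particular solution try u_p = A0. Substituting and matching coefficients of each power of t gives A0 = 3/25, so u_p = 3/25.
General solution: u = 3/25 + C1*cos(5*t) + C2*sin(5*t).
Apply the initial conditions: u(0) = 3/25 + C1 = -5 and u'(0) = 5*C2 = -2. Solving gives C1 = -128/25, C2 = -2/5.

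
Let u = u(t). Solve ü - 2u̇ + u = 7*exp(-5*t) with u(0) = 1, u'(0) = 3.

Characteristic equation r² - 2r + 1 = 0 has discriminant (-2)² - 4·(1) = 0, so r = 1 is a repeated root.
Hence u_h = (C1 + C2*t)*exp(t).
Try u_p = A*exp(-5*t). Substituting into the equation and dividing by exp(-5*t) gives A = 7/36, so u_p = 7*exp(-5*t)/36.
General solution: u = 7*exp(-5*t)/36 + C1*exp(t) + C2*t*exp(t).
Apply the initial conditions: u(0) = 7/36 + C1 = 1 and u'(0) = -35/36 + C1 + C2 = 3. Solving gives C1 = 29/36, C2 = 19/6.

u = 7*exp(-5*t)/36 + 29*exp(t)/36 + 19*t*exp(t)/6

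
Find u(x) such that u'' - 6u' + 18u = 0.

u = C1*cos(3*x)*exp(3*x) + C2*exp(3*x)*sin(3*x)

Characteristic equation r² - 6r + 18 = 0 has discriminant (-6)² - 4·(18) = -36 < 0, so r = 3 ± 3i.
Hence u_h = C1*cos(3*x)*exp(3*x) + C2*exp(3*x)*sin(3*x).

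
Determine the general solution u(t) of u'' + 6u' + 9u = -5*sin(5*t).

Characteristic equation r² + 6r + 9 = 0 has discriminant (6)² - 4·(9) = 0, so r = -3 is a repeated root.
Hence u_h = (C1 + C2*t)*exp(-3*t).
Try u_p = A*cos(5*t) + B*sin(5*t). Substituting and equating the coefficients of cos(5t) and sin(5t) gives A = 75/578, B = 20/289, so u_p = 20*sin(5*t)/289 + 75*cos(5*t)/578.

u = 20*sin(5*t)/289 + 75*cos(5*t)/578 + C1*exp(-3*t) + C2*t*exp(-3*t)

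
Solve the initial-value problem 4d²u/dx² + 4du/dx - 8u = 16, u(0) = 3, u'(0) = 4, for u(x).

u = -2 + exp(-2*x)/3 + 14*exp(x)/3

Divide through by 4: u'' + u' - 2u = 4.
Characteristic equation r² + r - 2 = 0 factors as (r + 2)(r - 1) = 0, so r = -2, 1.
Hence u_h = C1*exp(-2*x) + C2*exp(x).
For the particular solution try u_p = A0. Substituting and matching coefficients of each power of x gives A0 = -2, so u_p = -2.
General solution: u = -2 + C1*exp(-2*x) + C2*exp(x).
Apply the initial conditions: u(0) = -2 + C1 + C2 = 3 and u'(0) = C2 - 2*C1 = 4. Solving gives C1 = 1/3, C2 = 14/3.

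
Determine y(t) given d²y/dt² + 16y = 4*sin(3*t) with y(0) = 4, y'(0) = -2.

y = 4*cos(4*t) - 13*sin(4*t)/14 + 4*sin(3*t)/7

Characteristic equation r² + 16 = 0 has discriminant (0)² - 4·(16) = -64 < 0, so r = ± 4i.
Hence y_h = C1*cos(4*t) + C2*sin(4*t).
Try y_p = A*cos(3*t) + B*sin(3*t). Substituting and equating the coefficients of cos(3t) and sin(3t) gives A = 0, B = 4/7, so y_p = 4*sin(3*t)/7.
General solution: y = 4*sin(3*t)/7 + C1*cos(4*t) + C2*sin(4*t).
Apply the initial conditions: y(0) = C1 = 4 and y'(0) = 12/7 + 4*C2 = -2. Solving gives C1 = 4, C2 = -13/14.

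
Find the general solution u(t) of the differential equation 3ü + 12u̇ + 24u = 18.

u = 3/4 + C1*cos(2*t)*exp(-2*t) + C2*exp(-2*t)*sin(2*t)

Divide through by 3: u'' + 4u' + 8u = 6.
Characteristic equation r² + 4r + 8 = 0 has discriminant (4)² - 4·(8) = -16 < 0, so r = -2 ± 2i.
Hence u_h = C1*cos(2*t)*exp(-2*t) + C2*exp(-2*t)*sin(2*t).
For the particular solution try u_p = A0. Substituting and matching coefficients of each power of t gives A0 = 3/4, so u_p = 3/4.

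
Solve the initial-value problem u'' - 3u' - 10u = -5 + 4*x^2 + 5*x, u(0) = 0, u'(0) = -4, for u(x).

Characteristic equation r² - 3r - 10 = 0 factors as (r - 5)(r + 2) = 0, so r = 5, -2.
Hence u_h = C1*exp(5*x) + C2*exp(-2*x).
For the particular solution try u_p = A0 + A1*x + A2*x^2. Substituting and matching coefficients of each power of x gives A0 = 249/500, A1 = -13/50, A2 = -2/5, so u_p = 249/500 - 13*x/50 - 2*x^2/5.
General solution: u = 249/500 - 13*x/50 - 2*x^2/5 + C1*exp(5*x) + C2*exp(-2*x).
Apply the initial conditions: u(0) = 249/500 + C1 + C2 = 0 and u'(0) = -13/50 - 2*C2 + 5*C1 = -4. Solving gives C1 = -592/875, C2 = 5/28.

u = 249/500 - 592*exp(5*x)/875 - 13*x/50 - 2*x**2/5 + 5*exp(-2*x)/28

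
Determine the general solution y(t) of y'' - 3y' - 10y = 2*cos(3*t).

Characteristic equation r² - 3r - 10 = 0 factors as (r - 5)(r + 2) = 0, so r = 5, -2.
Hence y_h = C1*exp(5*t) + C2*exp(-2*t).
Try y_p = A*cos(3*t) + B*sin(3*t). Substituting and equating the coefficients of cos(3t) and sin(3t) gives A = -19/221, B = -9/221, so y_p = -19*cos(3*t)/221 - 9*sin(3*t)/221.

y = -19*cos(3*t)/221 - 9*sin(3*t)/221 + C1*exp(5*t) + C2*exp(-2*t)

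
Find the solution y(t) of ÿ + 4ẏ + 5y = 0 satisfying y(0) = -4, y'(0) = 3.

Characteristic equation r² + 4r + 5 = 0 has discriminant (4)² - 4·(5) = -4 < 0, so r = -2 ± i.
Hence y_h = C1*cos(t)*exp(-2*t) + C2*exp(-2*t)*sin(t).
Apply the initial conditions: y(0) = C1 = -4 and y'(0) = C2 - 2*C1 = 3. Solving gives C1 = -4, C2 = -5.

y = -5*exp(-2*t)*sin(t) - 4*cos(t)*exp(-2*t)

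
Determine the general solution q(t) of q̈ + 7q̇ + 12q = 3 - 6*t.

q = 13/24 - t/2 + C1*exp(-4*t) + C2*exp(-3*t)

Characteristic equation r² + 7r + 12 = 0 factors as (r + 4)(r + 3) = 0, so r = -4, -3.
Hence q_h = C1*exp(-4*t) + C2*exp(-3*t).
For the particular solution try q_p = A0 + A1*t. Substituting and matching coefficients of each power of t gives A0 = 13/24, A1 = -1/2, so q_p = 13/24 - t/2.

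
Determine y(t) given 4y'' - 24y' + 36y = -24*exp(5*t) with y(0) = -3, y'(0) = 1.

Divide through by 4: y'' - 6y' + 9y = -6*exp(5*t).
Characteristic equation r² - 6r + 9 = 0 has discriminant (-6)² - 4·(9) = 0, so r = 3 is a repeated root.
Hence y_h = (C1 + C2*t)*exp(3*t).
Try y_p = A*exp(5*t). Substituting into the equation and dividing by exp(5*t) gives A = -3/2, so y_p = -3*exp(5*t)/2.
General solution: y = -3*exp(5*t)/2 + C1*exp(3*t) + C2*t*exp(3*t).
Apply the initial conditions: y(0) = -3/2 + C1 = -3 and y'(0) = -15/2 + C2 + 3*C1 = 1. Solving gives C1 = -3/2, C2 = 13.

y = -3*exp(3*t)/2 - 3*exp(5*t)/2 + 13*t*exp(3*t)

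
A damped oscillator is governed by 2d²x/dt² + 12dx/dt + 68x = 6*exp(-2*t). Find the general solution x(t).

Divide through by 2: x'' + 6x' + 34x = 3*exp(-2*t).
Characteristic equation r² + 6r + 34 = 0 has discriminant (6)² - 4·(34) = -100 < 0, so r = -3 ± 5i.
Hence x_h = C1*cos(5*t)*exp(-3*t) + C2*exp(-3*t)*sin(5*t).
Try x_p = A*exp(-2*t). Substituting into the equation and dividing by exp(-2*t) gives A = 3/26, so x_p = 3*exp(-2*t)/26.

x = 3*exp(-2*t)/26 + C1*cos(5*t)*exp(-3*t) + C2*exp(-3*t)*sin(5*t)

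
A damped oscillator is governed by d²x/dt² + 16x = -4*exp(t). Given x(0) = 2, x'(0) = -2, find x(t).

Characteristic equation r² + 16 = 0 has discriminant (0)² - 4·(16) = -64 < 0, so r = ± 4i.
Hence x_h = C1*cos(4*t) + C2*sin(4*t).
Try x_p = A*exp(t). Substituting into the equation and dividing by exp(t) gives A = -4/17, so x_p = -4*exp(t)/17.
General solution: x = -4*exp(t)/17 + C1*cos(4*t) + C2*sin(4*t).
Apply the initial conditions: x(0) = -4/17 + C1 = 2 and x'(0) = -4/17 + 4*C2 = -2. Solving gives C1 = 38/17, C2 = -15/34.

x = -15*sin(4*t)/34 - 4*exp(t)/17 + 38*cos(4*t)/17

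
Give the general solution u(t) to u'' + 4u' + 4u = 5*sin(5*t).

u = -105*sin(5*t)/841 - 100*cos(5*t)/841 + C1*exp(-2*t) + C2*t*exp(-2*t)

Characteristic equation r² + 4r + 4 = 0 has discriminant (4)² - 4·(4) = 0, so r = -2 is a repeated root.
Hence u_h = (C1 + C2*t)*exp(-2*t).
Try u_p = A*cos(5*t) + B*sin(5*t). Substituting and equating the coefficients of cos(5t) and sin(5t) gives A = -100/841, B = -105/841, so u_p = -105*sin(5*t)/841 - 100*cos(5*t)/841.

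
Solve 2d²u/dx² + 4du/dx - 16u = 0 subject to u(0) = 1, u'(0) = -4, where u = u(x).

u = exp(-4*x)

Divide through by 2: u'' + 2u' - 8u = 0.
Characteristic equation r² + 2r - 8 = 0 factors as (r - 2)(r + 4) = 0, so r = 2, -4.
Hence u_h = C1*exp(2*x) + C2*exp(-4*x).
Apply the initial conditions: u(0) = C1 + C2 = 1 and u'(0) = -4*C2 + 2*C1 = -4. Solving gives C1 = 0, C2 = 1.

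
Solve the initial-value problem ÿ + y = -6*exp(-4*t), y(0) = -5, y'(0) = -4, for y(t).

y = -92*sin(t)/17 - 79*cos(t)/17 - 6*exp(-4*t)/17

Characteristic equation r² + 1 = 0 has discriminant (0)² - 4·(1) = -4 < 0, so r = ± i.
Hence y_h = C1*cos(t) + C2*sin(t).
Try y_p = A*exp(-4*t). Substituting into the equation and dividing by exp(-4*t) gives A = -6/17, so y_p = -6*exp(-4*t)/17.
General solution: y = -6*exp(-4*t)/17 + C1*cos(t) + C2*sin(t).
Apply the initial conditions: y(0) = -6/17 + C1 = -5 and y'(0) = 24/17 + C2 = -4. Solving gives C1 = -79/17, C2 = -92/17.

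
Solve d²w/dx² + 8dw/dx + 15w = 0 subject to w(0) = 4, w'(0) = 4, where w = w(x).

w = -8*exp(-5*x) + 12*exp(-3*x)

Characteristic equation r² + 8r + 15 = 0 factors as (r + 3)(r + 5) = 0, so r = -3, -5.
Hence w_h = C1*exp(-3*x) + C2*exp(-5*x).
Apply the initial conditions: w(0) = C1 + C2 = 4 and w'(0) = -5*C2 - 3*C1 = 4. Solving gives C1 = 12, C2 = -8.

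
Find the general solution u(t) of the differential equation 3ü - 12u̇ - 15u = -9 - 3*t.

Divide through by 3: u'' - 4u' - 5u = -3 - t.
Characteristic equation r² - 4r - 5 = 0 factors as (r - 5)(r + 1) = 0, so r = 5, -1.
Hence u_h = C1*exp(5*t) + C2*exp(-t).
For the particular solution try u_p = A0 + A1*t. Substituting and matching coefficients of each power of t gives A0 = 11/25, A1 = 1/5, so u_p = 11/25 + t/5.

u = 11/25 + t/5 + C1*exp(5*t) + C2*exp(-t)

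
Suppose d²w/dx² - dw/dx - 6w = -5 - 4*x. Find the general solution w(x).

w = 13/18 + 2*x/3 + C1*exp(3*x) + C2*exp(-2*x)

Characteristic equation r² - r - 6 = 0 factors as (r - 3)(r + 2) = 0, so r = 3, -2.
Hence w_h = C1*exp(3*x) + C2*exp(-2*x).
For the particular solution try w_p = A0 + A1*x. Substituting and matching coefficients of each power of x gives A0 = 13/18, A1 = 2/3, so w_p = 13/18 + 2*x/3.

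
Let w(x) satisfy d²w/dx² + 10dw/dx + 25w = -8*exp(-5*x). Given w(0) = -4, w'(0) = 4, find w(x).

w = -4*exp(-5*x) - 16*x*exp(-5*x) - 4*x**2*exp(-5*x)

Characteristic equation r² + 10r + 25 = 0 has discriminant (10)² - 4·(25) = 0, so r = -5 is a repeated root.
Hence w_h = (C1 + C2*x)*exp(-5*x).
Since exp(-5*x) solves the homogeneous equation (r = -5 is a root of multiplicity 2), multiply the trial by x^2. Try w_p = A*x^2*exp(-5*x). Substituting into the equation and dividing by exp(-5*x) gives A = -4, so w_p = -4*x^2*exp(-5*x).
General solution: w = C1*exp(-5*x) - 4*x^2*exp(-5*x) + C2*x*exp(-5*x).
Apply the initial conditions: w(0) = C1 = -4 and w'(0) = C2 - 5*C1 = 4. Solving gives C1 = -4, C2 = -16.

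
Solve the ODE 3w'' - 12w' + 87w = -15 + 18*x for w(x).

Divide through by 3: w'' - 4w' + 29w = -5 + 6*x.
Characteristic equation r² - 4r + 29 = 0 has discriminant (-4)² - 4·(29) = -100 < 0, so r = 2 ± 5i.
Hence w_h = C1*cos(5*x)*exp(2*x) + C2*exp(2*x)*sin(5*x).
For the particular solution try w_p = A0 + A1*x. Substituting and matching coefficients of each power of x gives A0 = -121/841, A1 = 6/29, so w_p = -121/841 + 6*x/29.

w = -121/841 + 6*x/29 + C1*cos(5*x)*exp(2*x) + C2*exp(2*x)*sin(5*x)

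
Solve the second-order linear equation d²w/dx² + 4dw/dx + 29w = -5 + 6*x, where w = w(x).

w = -169/841 + 6*x/29 + C1*cos(5*x)*exp(-2*x) + C2*exp(-2*x)*sin(5*x)

Characteristic equation r² + 4r + 29 = 0 has discriminant (4)² - 4·(29) = -100 < 0, so r = -2 ± 5i.
Hence w_h = C1*cos(5*x)*exp(-2*x) + C2*exp(-2*x)*sin(5*x).
For the particular solution try w_p = A0 + A1*x. Substituting and matching coefficients of each power of x gives A0 = -169/841, A1 = 6/29, so w_p = -169/841 + 6*x/29.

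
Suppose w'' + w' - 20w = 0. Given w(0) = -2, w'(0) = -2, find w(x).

Characteristic equation r² + r - 20 = 0 factors as (r + 5)(r - 4) = 0, so r = -5, 4.
Hence w_h = C1*exp(-5*x) + C2*exp(4*x).
Apply the initial conditions: w(0) = C1 + C2 = -2 and w'(0) = -5*C1 + 4*C2 = -2. Solving gives C1 = -2/3, C2 = -4/3.

w = -4*exp(4*x)/3 - 2*exp(-5*x)/3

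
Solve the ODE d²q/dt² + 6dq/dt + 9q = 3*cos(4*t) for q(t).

Characteristic equation r² + 6r + 9 = 0 has discriminant (6)² - 4·(9) = 0, so r = -3 is a repeated root.
Hence q_h = (C1 + C2*t)*exp(-3*t).
Try q_p = A*cos(4*t) + B*sin(4*t). Substituting and equating the coefficients of cos(4t) and sin(4t) gives A = -21/625, B = 72/625, so q_p = -21*cos(4*t)/625 + 72*sin(4*t)/625.

q = -21*cos(4*t)/625 + 72*sin(4*t)/625 + C1*exp(-3*t) + C2*t*exp(-3*t)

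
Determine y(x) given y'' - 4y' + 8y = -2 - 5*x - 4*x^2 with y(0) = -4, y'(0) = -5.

Characteristic equation r² - 4r + 8 = 0 has discriminant (-4)² - 4·(8) = -16 < 0, so r = 2 ± 2i.
Hence y_h = C1*cos(2*x)*exp(2*x) + C2*exp(2*x)*sin(2*x).
For the particular solution try y_p = A0 + A1*x + A2*x^2. Substituting and matching coefficients of each power of x gives A0 = -11/16, A1 = -9/8, A2 = -1/2, so y_p = -11/16 - 9*x/8 - x^2/2.
General solution: y = -11/16 - 9*x/8 - x^2/2 + C1*cos(2*x)*exp(2*x) + C2*exp(2*x)*sin(2*x).
Apply the initial conditions: y(0) = -11/16 + C1 = -4 and y'(0) = -9/8 + 2*C1 + 2*C2 = -5. Solving gives C1 = -53/16, C2 = 11/8.

y = -11/16 - 9*x/8 - x**2/2 - 53*cos(2*x)*exp(2*x)/16 + 11*exp(2*x)*sin(2*x)/8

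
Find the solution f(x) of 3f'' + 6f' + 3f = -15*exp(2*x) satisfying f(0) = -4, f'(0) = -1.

Divide through by 3: f'' + 2f' + f = -5*exp(2*x).
Characteristic equation r² + 2r + 1 = 0 has discriminant (2)² - 4·(1) = 0, so r = -1 is a repeated root.
Hence f_h = (C1 + C2*x)*exp(-x).
Try f_p = A*exp(2*x). Substituting into the equation and dividing by exp(2*x) gives A = -5/9, so f_p = -5*exp(2*x)/9.
General solution: f = -5*exp(2*x)/9 + C1*exp(-x) + C2*x*exp(-x).
Apply the initial conditions: f(0) = -5/9 + C1 = -4 and f'(0) = -10/9 + C2 - C1 = -1. Solving gives C1 = -31/9, C2 = -10/3.

f = -31*exp(-x)/9 - 5*exp(2*x)/9 - 10*x*exp(-x)/3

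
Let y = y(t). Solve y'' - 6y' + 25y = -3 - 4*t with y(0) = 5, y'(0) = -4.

Characteristic equation r² - 6r + 25 = 0 has discriminant (-6)² - 4·(25) = -64 < 0, so r = 3 ± 4i.
Hence y_h = C1*cos(4*t)*exp(3*t) + C2*exp(3*t)*sin(4*t).
For the particular solution try y_p = A0 + A1*t. Substituting and matching coefficients of each power of t gives A0 = -99/625, A1 = -4/25, so y_p = -99/625 - 4*t/25.
General solution: y = -99/625 - 4*t/25 + C1*cos(4*t)*exp(3*t) + C2*exp(3*t)*sin(4*t).
Apply the initial conditions: y(0) = -99/625 + C1 = 5 and y'(0) = -4/25 + 3*C1 + 4*C2 = -4. Solving gives C1 = 3224/625, C2 = -3018/625.

y = -99/625 - 4*t/25 - 3018*exp(3*t)*sin(4*t)/625 + 3224*cos(4*t)*exp(3*t)/625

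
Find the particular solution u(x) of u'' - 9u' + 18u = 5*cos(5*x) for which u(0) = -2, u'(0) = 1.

u = -457*exp(3*x)/102 - 225*sin(5*x)/2074 - 35*cos(5*x)/2074 + 457*exp(6*x)/183

Characteristic equation r² - 9r + 18 = 0 factors as (r - 3)(r - 6) = 0, so r = 3, 6.
Hence u_h = C1*exp(3*x) + C2*exp(6*x).
Try u_p = A*cos(5*x) + B*sin(5*x). Substituting and equating the coefficients of cos(5x) and sin(5x) gives A = -35/2074, B = -225/2074, so u_p = -225*sin(5*x)/2074 - 35*cos(5*x)/2074.
General solution: u = -225*sin(5*x)/2074 - 35*cos(5*x)/2074 + C1*exp(3*x) + C2*exp(6*x).
Apply the initial conditions: u(0) = -35/2074 + C1 + C2 = -2 and u'(0) = -1125/2074 + 3*C1 + 6*C2 = 1. Solving gives C1 = -457/102, C2 = 457/183.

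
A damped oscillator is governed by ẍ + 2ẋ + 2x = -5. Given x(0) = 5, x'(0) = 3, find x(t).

x = -5/2 + 15*cos(t)*exp(-t)/2 + 21*exp(-t)*sin(t)/2

Characteristic equation r² + 2r + 2 = 0 has discriminant (2)² - 4·(2) = -4 < 0, so r = -1 ± i.
Hence x_h = C1*cos(t)*exp(-t) + C2*exp(-t)*sin(t).
For the particular solution try x_p = A0. Substituting and matching coefficients of each power of t gives A0 = -5/2, so x_p = -5/2.
General solution: x = -5/2 + C1*cos(t)*exp(-t) + C2*exp(-t)*sin(t).
Apply the initial conditions: x(0) = -5/2 + C1 = 5 and x'(0) = C2 - C1 = 3. Solving gives C1 = 15/2, C2 = 21/2.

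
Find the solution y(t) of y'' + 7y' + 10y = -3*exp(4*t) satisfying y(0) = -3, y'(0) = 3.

Characteristic equation r² + 7r + 10 = 0 factors as (r + 2)(r + 5) = 0, so r = -2, -5.
Hence y_h = C1*exp(-2*t) + C2*exp(-5*t).
Try y_p = A*exp(4*t). Substituting into the equation and dividing by exp(4*t) gives A = -1/18, so y_p = -exp(4*t)/18.
General solution: y = -exp(4*t)/18 + C1*exp(-2*t) + C2*exp(-5*t).
Apply the initial conditions: y(0) = -1/18 + C1 + C2 = -3 and y'(0) = -2/9 - 5*C2 - 2*C1 = 3. Solving gives C1 = -23/6, C2 = 8/9.

y = -23*exp(-2*t)/6 - exp(4*t)/18 + 8*exp(-5*t)/9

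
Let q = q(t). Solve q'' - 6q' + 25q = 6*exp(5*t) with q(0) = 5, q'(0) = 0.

q = 3*exp(5*t)/10 - 39*exp(3*t)*sin(4*t)/10 + 47*cos(4*t)*exp(3*t)/10

Characteristic equation r² - 6r + 25 = 0 has discriminant (-6)² - 4·(25) = -64 < 0, so r = 3 ± 4i.
Hence q_h = C1*cos(4*t)*exp(3*t) + C2*exp(3*t)*sin(4*t).
Try q_p = A*exp(5*t). Substituting into the equation and dividing by exp(5*t) gives A = 3/10, so q_p = 3*exp(5*t)/10.
General solution: q = 3*exp(5*t)/10 + C1*cos(4*t)*exp(3*t) + C2*exp(3*t)*sin(4*t).
Apply the initial conditions: q(0) = 3/10 + C1 = 5 and q'(0) = 3/2 + 3*C1 + 4*C2 = 0. Solving gives C1 = 47/10, C2 = -39/10.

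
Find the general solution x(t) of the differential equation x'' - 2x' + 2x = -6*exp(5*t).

x = -6*exp(5*t)/17 + C1*cos(t)*exp(t) + C2*exp(t)*sin(t)

Characteristic equation r² - 2r + 2 = 0 has discriminant (-2)² - 4·(2) = -4 < 0, so r = 1 ± i.
Hence x_h = C1*cos(t)*exp(t) + C2*exp(t)*sin(t).
Try x_p = A*exp(5*t). Substituting into the equation and dividing by exp(5*t) gives A = -6/17, so x_p = -6*exp(5*t)/17.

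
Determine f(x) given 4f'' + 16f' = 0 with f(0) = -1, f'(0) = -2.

Divide through by 4: f'' + 4f' = 0.
Characteristic equation r² + 4r = 0 factors as (r + 4)r = 0, so r = -4, 0.
Hence f_h = C1*exp(-4*x) + C2.
Apply the initial conditions: f(0) = C1 + C2 = -1 and f'(0) = -4*C1 = -2. Solving gives C1 = 1/2, C2 = -3/2.

f = -3/2 + exp(-4*x)/2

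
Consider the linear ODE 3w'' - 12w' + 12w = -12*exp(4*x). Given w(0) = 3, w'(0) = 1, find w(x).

w = -exp(4*x) + 4*exp(2*x) - 3*x*exp(2*x)

Divide through by 3: w'' - 4w' + 4w = -4*exp(4*x).
Characteristic equation r² - 4r + 4 = 0 has discriminant (-4)² - 4·(4) = 0, so r = 2 is a repeated root.
Hence w_h = (C1 + C2*x)*exp(2*x).
Try w_p = A*exp(4*x). Substituting into the equation and dividing by exp(4*x) gives A = -1, so w_p = -exp(4*x).
General solution: w = -exp(4*x) + C1*exp(2*x) + C2*x*exp(2*x).
Apply the initial conditions: w(0) = -1 + C1 = 3 and w'(0) = -4 + C2 + 2*C1 = 1. Solving gives C1 = 4, C2 = -3.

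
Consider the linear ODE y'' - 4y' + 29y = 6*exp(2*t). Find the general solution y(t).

Characteristic equation r² - 4r + 29 = 0 has discriminant (-4)² - 4·(29) = -100 < 0, so r = 2 ± 5i.
Hence y_h = C1*cos(5*t)*exp(2*t) + C2*exp(2*t)*sin(5*t).
Try y_p = A*exp(2*t). Substituting into the equation and dividing by exp(2*t) gives A = 6/25, so y_p = 6*exp(2*t)/25.

y = 6*exp(2*t)/25 + C1*cos(5*t)*exp(2*t) + C2*exp(2*t)*sin(5*t)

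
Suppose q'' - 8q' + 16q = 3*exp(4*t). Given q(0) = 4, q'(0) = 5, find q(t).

Characteristic equation r² - 8r + 16 = 0 has discriminant (-8)² - 4·(16) = 0, so r = 4 is a repeated root.
Hence q_h = (C1 + C2*t)*exp(4*t).
Since exp(4*t) solves the homogeneous equation (r = 4 is a root of multiplicity 2), multiply the trial by t^2. Try q_p = A*t^2*exp(4*t). Substituting into the equation and dividing by exp(4*t) gives A = 3/2, so q_p = 3*t^2*exp(4*t)/2.
General solution: q = C1*exp(4*t) + 3*t^2*exp(4*t)/2 + C2*t*exp(4*t).
Apply the initial conditions: q(0) = C1 = 4 and q'(0) = C2 + 4*C1 = 5. Solving gives C1 = 4, C2 = -11.

q = 4*exp(4*t) - 11*t*exp(4*t) + 3*t**2*exp(4*t)/2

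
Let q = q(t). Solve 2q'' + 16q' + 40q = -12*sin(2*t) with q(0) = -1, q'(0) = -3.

Divide through by 2: q'' + 8q' + 20q = -6*sin(2*t).
Characteristic equation r² + 8r + 20 = 0 has discriminant (8)² - 4·(20) = -16 < 0, so r = -4 ± 2i.
Hence q_h = C1*cos(2*t)*exp(-4*t) + C2*exp(-4*t)*sin(2*t).
Try q_p = A*cos(2*t) + B*sin(2*t). Substituting and equating the coefficients of cos(2t) and sin(2t) gives A = 3/16, B = -3/16, so q_p = -3*sin(2*t)/16 + 3*cos(2*t)/16.
General solution: q = -3*sin(2*t)/16 + 3*cos(2*t)/16 + C1*cos(2*t)*exp(-4*t) + C2*exp(-4*t)*sin(2*t).
Apply the initial conditions: q(0) = 3/16 + C1 = -1 and q'(0) = -3/8 - 4*C1 + 2*C2 = -3. Solving gives C1 = -19/16, C2 = -59/16.

q = -3*sin(2*t)/16 + 3*cos(2*t)/16 - 59*exp(-4*t)*sin(2*t)/16 - 19*cos(2*t)*exp(-4*t)/16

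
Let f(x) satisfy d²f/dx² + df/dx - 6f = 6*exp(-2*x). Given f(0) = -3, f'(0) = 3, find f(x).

Characteristic equation r² + r - 6 = 0 factors as (r + 3)(r - 2) = 0, so r = -3, 2.
Hence f_h = C1*exp(-3*x) + C2*exp(2*x).
Try f_p = A*exp(-2*x). Substituting into the equation and dividing by exp(-2*x) gives A = -3/2, so f_p = -3*exp(-2*x)/2.
General solution: f = -3*exp(-2*x)/2 + C1*exp(-3*x) + C2*exp(2*x).
Apply the initial conditions: f(0) = -3/2 + C1 + C2 = -3 and f'(0) = 3 - 3*C1 + 2*C2 = 3. Solving gives C1 = -3/5, C2 = -9/10.

f = -9*exp(2*x)/10 - 3*exp(-2*x)/2 - 3*exp(-3*x)/5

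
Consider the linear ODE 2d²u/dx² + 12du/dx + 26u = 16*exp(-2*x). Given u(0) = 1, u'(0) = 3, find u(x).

u = 8*exp(-2*x)/5 - 3*cos(2*x)*exp(-3*x)/5 + 11*exp(-3*x)*sin(2*x)/5

Divide through by 2: u'' + 6u' + 13u = 8*exp(-2*x).
Characteristic equation r² + 6r + 13 = 0 has discriminant (6)² - 4·(13) = -16 < 0, so r = -3 ± 2i.
Hence u_h = C1*cos(2*x)*exp(-3*x) + C2*exp(-3*x)*sin(2*x).
Try u_p = A*exp(-2*x). Substituting into the equation and dividing by exp(-2*x) gives A = 8/5, so u_p = 8*exp(-2*x)/5.
General solution: u = 8*exp(-2*x)/5 + C1*cos(2*x)*exp(-3*x) + C2*exp(-3*x)*sin(2*x).
Apply the initial conditions: u(0) = 8/5 + C1 = 1 and u'(0) = -16/5 - 3*C1 + 2*C2 = 3. Solving gives C1 = -3/5, C2 = 11/5.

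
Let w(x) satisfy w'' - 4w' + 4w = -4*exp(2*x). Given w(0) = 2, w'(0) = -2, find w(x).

Characteristic equation r² - 4r + 4 = 0 has discriminant (-4)² - 4·(4) = 0, so r = 2 is a repeated root.
Hence w_h = (C1 + C2*x)*exp(2*x).
Since exp(2*x) solves the homogeneous equation (r = 2 is a root of multiplicity 2), multiply the trial by x^2. Try w_p = A*x^2*exp(2*x). Substituting into the equation and dividing by exp(2*x) gives A = -2, so w_p = -2*x^2*exp(2*x).
General solution: w = C1*exp(2*x) - 2*x^2*exp(2*x) + C2*x*exp(2*x).
Apply the initial conditions: w(0) = C1 = 2 and w'(0) = C2 + 2*C1 = -2. Solving gives C1 = 2, C2 = -6.

w = 2*exp(2*x) - 6*x*exp(2*x) - 2*x**2*exp(2*x)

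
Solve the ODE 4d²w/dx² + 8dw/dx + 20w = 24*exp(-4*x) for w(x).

w = 6*exp(-4*x)/13 + C1*cos(2*x)*exp(-x) + C2*exp(-x)*sin(2*x)

Divide through by 4: w'' + 2w' + 5w = 6*exp(-4*x).
Characteristic equation r² + 2r + 5 = 0 has discriminant (2)² - 4·(5) = -16 < 0, so r = -1 ± 2i.
Hence w_h = C1*cos(2*x)*exp(-x) + C2*exp(-x)*sin(2*x).
Try w_p = A*exp(-4*x). Substituting into the equation and dividing by exp(-4*x) gives A = 6/13, so w_p = 6*exp(-4*x)/13.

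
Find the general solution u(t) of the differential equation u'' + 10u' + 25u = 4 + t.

u = 18/125 + t/25 + C1*exp(-5*t) + C2*t*exp(-5*t)

Characteristic equation r² + 10r + 25 = 0 has discriminant (10)² - 4·(25) = 0, so r = -5 is a repeated root.
Hence u_h = (C1 + C2*t)*exp(-5*t).
For the particular solution try u_p = A0 + A1*t. Substituting and matching coefficients of each power of t gives A0 = 18/125, A1 = 1/25, so u_p = 18/125 + t/25.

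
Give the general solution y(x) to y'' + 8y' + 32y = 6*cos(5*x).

y = 42*cos(5*x)/1649 + 240*sin(5*x)/1649 + C1*cos(4*x)*exp(-4*x) + C2*exp(-4*x)*sin(4*x)

Characteristic equation r² + 8r + 32 = 0 has discriminant (8)² - 4·(32) = -64 < 0, so r = -4 ± 4i.
Hence y_h = C1*cos(4*x)*exp(-4*x) + C2*exp(-4*x)*sin(4*x).
Try y_p = A*cos(5*x) + B*sin(5*x). Substituting and equating the coefficients of cos(5x) and sin(5x) gives A = 42/1649, B = 240/1649, so y_p = 42*cos(5*x)/1649 + 240*sin(5*x)/1649.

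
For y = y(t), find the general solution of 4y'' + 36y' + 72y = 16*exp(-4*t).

Divide through by 4: y'' + 9y' + 18y = 4*exp(-4*t).
Characteristic equation r² + 9r + 18 = 0 factors as (r + 6)(r + 3) = 0, so r = -6, -3.
Hence y_h = C1*exp(-6*t) + C2*exp(-3*t).
Try y_p = A*exp(-4*t). Substituting into the equation and dividing by exp(-4*t) gives A = -2, so y_p = -2*exp(-4*t).

y = -2*exp(-4*t) + C1*exp(-6*t) + C2*exp(-3*t)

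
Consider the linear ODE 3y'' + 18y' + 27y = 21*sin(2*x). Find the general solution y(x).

y = -84*cos(2*x)/169 + 35*sin(2*x)/169 + C1*exp(-3*x) + C2*x*exp(-3*x)

Divide through by 3: y'' + 6y' + 9y = 7*sin(2*x).
Characteristic equation r² + 6r + 9 = 0 has discriminant (6)² - 4·(9) = 0, so r = -3 is a repeated root.
Hence y_h = (C1 + C2*x)*exp(-3*x).
Try y_p = A*cos(2*x) + B*sin(2*x). Substituting and equating the coefficients of cos(2x) and sin(2x) gives A = -84/169, B = 35/169, so y_p = -84*cos(2*x)/169 + 35*sin(2*x)/169.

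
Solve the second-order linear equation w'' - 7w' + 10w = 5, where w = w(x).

Characteristic equation r² - 7r + 10 = 0 factors as (r - 2)(r - 5) = 0, so r = 2, 5.
Hence w_h = C1*exp(2*x) + C2*exp(5*x).
For the particular solution try w_p = A0. Substituting and matching coefficients of each power of x gives A0 = 1/2, so w_p = 1/2.

w = 1/2 + C1*exp(2*x) + C2*exp(5*x)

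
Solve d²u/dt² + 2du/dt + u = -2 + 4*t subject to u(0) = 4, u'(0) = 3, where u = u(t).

Characteristic equation r² + 2r + 1 = 0 has discriminant (2)² - 4·(1) = 0, so r = -1 is a repeated root.
Hence u_h = (C1 + C2*t)*exp(-t).
For the particular solution try u_p = A0 + A1*t. Substituting and matching coefficients of each power of t gives A0 = -10, A1 = 4, so u_p = -10 + 4*t.
General solution: u = -10 + 4*t + C1*exp(-t) + C2*t*exp(-t).
Apply the initial conditions: u(0) = -10 + C1 = 4 and u'(0) = 4 + C2 - C1 = 3. Solving gives C1 = 14, C2 = 13.

u = -10 + 4*t + 14*exp(-t) + 13*t*exp(-t)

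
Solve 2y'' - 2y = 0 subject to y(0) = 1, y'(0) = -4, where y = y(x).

y = -3*exp(x)/2 + 5*exp(-x)/2

Divide through by 2: y'' - y = 0.
Characteristic equation r² - 1 = 0 factors as (r - 1)(r + 1) = 0, so r = 1, -1.
Hence y_h = C1*exp(x) + C2*exp(-x).
Apply the initial conditions: y(0) = C1 + C2 = 1 and y'(0) = C1 - C2 = -4. Solving gives C1 = -3/2, C2 = 5/2.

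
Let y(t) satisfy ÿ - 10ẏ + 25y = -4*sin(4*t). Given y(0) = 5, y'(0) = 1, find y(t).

Characteristic equation r² - 10r + 25 = 0 has discriminant (-10)² - 4·(25) = 0, so r = 5 is a repeated root.
Hence y_h = (C1 + C2*t)*exp(5*t).
Try y_p = A*cos(4*t) + B*sin(4*t). Substituting and equating the coefficients of cos(4t) and sin(4t) gives A = -160/1681, B = -36/1681, so y_p = -160*cos(4*t)/1681 - 36*sin(4*t)/1681.
General solution: y = -160*cos(4*t)/1681 - 36*sin(4*t)/1681 + C1*exp(5*t) + C2*t*exp(5*t).
Apply the initial conditions: y(0) = -160/1681 + C1 = 5 and y'(0) = -144/1681 + C2 + 5*C1 = 1. Solving gives C1 = 8565/1681, C2 = -1000/41.

y = -160*cos(4*t)/1681 - 36*sin(4*t)/1681 + 8565*exp(5*t)/1681 - 1000*t*exp(5*t)/41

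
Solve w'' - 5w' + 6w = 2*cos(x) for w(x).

Characteristic equation r² - 5r + 6 = 0 factors as (r - 2)(r - 3) = 0, so r = 2, 3.
Hence w_h = C1*exp(2*x) + C2*exp(3*x).
Try w_p = A*cos(x) + B*sin(x). Substituting and equating the coefficients of cos(x) and sin(x) gives A = 1/5, B = -1/5, so w_p = -sin(x)/5 + cos(x)/5.

w = -sin(x)/5 + cos(x)/5 + C1*exp(2*x) + C2*exp(3*x)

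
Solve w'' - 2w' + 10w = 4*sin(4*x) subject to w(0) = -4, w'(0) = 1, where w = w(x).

w = -6*sin(4*x)/25 + 8*cos(4*x)/25 - 108*cos(3*x)*exp(x)/25 + 157*exp(x)*sin(3*x)/75

Characteristic equation r² - 2r + 10 = 0 has discriminant (-2)² - 4·(10) = -36 < 0, so r = 1 ± 3i.
Hence w_h = C1*cos(3*x)*exp(x) + C2*exp(x)*sin(3*x).
Try w_p = A*cos(4*x) + B*sin(4*x). Substituting and equating the coefficients of cos(4x) and sin(4x) gives A = 8/25, B = -6/25, so w_p = -6*sin(4*x)/25 + 8*cos(4*x)/25.
General solution: w = -6*sin(4*x)/25 + 8*cos(4*x)/25 + C1*cos(3*x)*exp(x) + C2*exp(x)*sin(3*x).
Apply the initial conditions: w(0) = 8/25 + C1 = -4 and w'(0) = -24/25 + C1 + 3*C2 = 1. Solving gives C1 = -108/25, C2 = 157/75.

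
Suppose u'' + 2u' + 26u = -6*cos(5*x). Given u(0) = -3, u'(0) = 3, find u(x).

Characteristic equation r² + 2r + 26 = 0 has discriminant (2)² - 4·(26) = -100 < 0, so r = -1 ± 5i.
Hence u_h = C1*cos(5*x)*exp(-x) + C2*exp(-x)*sin(5*x).
Try u_p = A*cos(5*x) + B*sin(5*x). Substituting and equating the coefficients of cos(5x) and sin(5x) gives A = -6/101, B = -60/101, so u_p = -60*sin(5*x)/101 - 6*cos(5*x)/101.
General solution: u = -60*sin(5*x)/101 - 6*cos(5*x)/101 + C1*cos(5*x)*exp(-x) + C2*exp(-x)*sin(5*x).
Apply the initial conditions: u(0) = -6/101 + C1 = -3 and u'(0) = -300/101 - C1 + 5*C2 = 3. Solving gives C1 = -297/101, C2 = 306/505.

u = -60*sin(5*x)/101 - 6*cos(5*x)/101 - 297*cos(5*x)*exp(-x)/101 + 306*exp(-x)*sin(5*x)/505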